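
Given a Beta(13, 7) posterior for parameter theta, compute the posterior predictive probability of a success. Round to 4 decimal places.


For a Beta-Bernoulli model, the predictive probability is the mean:
P(success) = 13/(13+7) = 13/20 = 0.65

0.65


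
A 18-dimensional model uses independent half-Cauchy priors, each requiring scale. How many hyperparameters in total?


Per parameter: 1 (scale).
Total = 18 * 1 = 18

18


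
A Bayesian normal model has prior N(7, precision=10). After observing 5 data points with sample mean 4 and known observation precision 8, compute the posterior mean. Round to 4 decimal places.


Posterior mean = (prior_precision * prior_mean + n * data_precision * data_mean) / (prior_precision + n * data_precision)
Numerator = 10*7 + 5*8*4 = 230
Denominator = 10 + 5*8 = 50
Posterior mean = 4.6

4.6


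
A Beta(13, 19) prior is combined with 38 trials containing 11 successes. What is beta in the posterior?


In conjugate updating:
beta_posterior = beta_prior + (n - k)
= 19 + (38 - 11)
= 19 + 27 = 46

46


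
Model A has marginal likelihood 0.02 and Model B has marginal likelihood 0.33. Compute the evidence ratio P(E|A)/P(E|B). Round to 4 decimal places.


Evidence ratio = P(E|A) / P(E|B)
= 0.02 / 0.33
= 0.0606

0.0606


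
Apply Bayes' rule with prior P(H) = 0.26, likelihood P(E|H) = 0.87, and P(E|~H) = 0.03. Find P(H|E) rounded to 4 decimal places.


Step 1: Compute marginal P(E) = P(E|H)P(H) + P(E|~H)P(~H)
= 0.87*0.26 + 0.03*0.74 = 0.2484
Step 2: P(H|E) = P(E|H)P(H)/P(E) = 0.2262/0.2484
= 0.9106

0.9106


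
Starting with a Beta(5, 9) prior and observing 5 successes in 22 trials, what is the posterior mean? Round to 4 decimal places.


Posterior parameters: alpha = 5 + 5 = 10
beta = 9 + 17 = 26
Posterior mean = alpha / (alpha + beta) = 10 / 36
= 0.2778

0.2778


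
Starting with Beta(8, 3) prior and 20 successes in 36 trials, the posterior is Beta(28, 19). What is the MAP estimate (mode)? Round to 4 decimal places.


The mode of Beta(a, b) when a > 1 and b > 1 is (a-1)/(a+b-2)
= (28 - 1) / (28 + 19 - 2)
= 27 / 45
= 0.6

0.6


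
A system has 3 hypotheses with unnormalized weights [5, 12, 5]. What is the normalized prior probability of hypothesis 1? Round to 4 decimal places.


The normalized prior is the weight divided by the total.
Total weight = 22
P(H1) = 5 / 22 = 0.2273

0.2273


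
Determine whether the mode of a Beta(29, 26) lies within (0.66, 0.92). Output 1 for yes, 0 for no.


First find the mode: (a-1)/(a+b-2) = 0.5283
Is 0.5283 in (0.66, 0.92)? 0

0


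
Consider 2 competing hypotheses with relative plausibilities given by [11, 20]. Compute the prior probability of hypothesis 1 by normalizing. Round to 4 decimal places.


Sum of weights = 11 + 20 = 31
Normalized prior for H1 = 11 / 31
= 0.3548

0.3548


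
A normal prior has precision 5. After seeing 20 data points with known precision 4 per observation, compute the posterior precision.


In the conjugate normal model, precisions add:
tau_posterior = tau_prior + n * tau_data
= 5 + 20*4 = 85

85


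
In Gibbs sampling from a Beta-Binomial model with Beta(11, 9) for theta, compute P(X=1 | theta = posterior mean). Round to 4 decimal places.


Posterior mean = alpha/(alpha+beta) = 11/20 = 0.55
P(X=1|theta=mean) = theta = 0.55

0.55


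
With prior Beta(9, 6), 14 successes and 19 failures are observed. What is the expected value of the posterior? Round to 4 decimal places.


Posterior = Beta(23, 25)
E[theta] = alpha/(alpha+beta)
= 23/48 = 0.4792

0.4792


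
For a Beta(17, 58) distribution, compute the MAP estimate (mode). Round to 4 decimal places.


MAP = mode = (a-1)/(a+b-2)
= (17-1)/(17+58-2)
= 16/73 = 0.2192

0.2192


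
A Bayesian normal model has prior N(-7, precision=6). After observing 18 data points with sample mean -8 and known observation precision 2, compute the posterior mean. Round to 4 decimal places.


Posterior mean = (prior_precision * prior_mean + n * data_precision * data_mean) / (prior_precision + n * data_precision)
Numerator = 6*-7 + 18*2*-8 = -330
Denominator = 6 + 18*2 = 42
Posterior mean = -7.8571

-7.8571


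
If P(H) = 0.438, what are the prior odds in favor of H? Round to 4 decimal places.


Prior odds = P(H) / (1 - P(H))
= 0.438 / 0.562
= 0.7794

0.7794


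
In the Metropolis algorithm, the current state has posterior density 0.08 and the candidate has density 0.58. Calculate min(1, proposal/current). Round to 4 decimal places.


Ratio = 0.58/0.08 = 7.25
Acceptance probability = min(1, 7.25)
= 1.0

1.0


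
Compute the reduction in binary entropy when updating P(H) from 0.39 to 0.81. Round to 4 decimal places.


H_before = -p*log2(p) - (1-p)*log2(1-p) for p=0.39: 0.9648
H_after for p=0.81: 0.7015
Reduction = 0.9648 - 0.7015 = 0.2633

0.2633


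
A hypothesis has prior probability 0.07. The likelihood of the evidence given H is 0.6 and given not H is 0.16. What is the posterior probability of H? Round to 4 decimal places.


Using Bayes' theorem:
P(E) = 0.07 * 0.6 + 0.93 * 0.16
P(E) = 0.1908
P(H|E) = (0.07 * 0.6) / 0.1908 = 0.2201

0.2201


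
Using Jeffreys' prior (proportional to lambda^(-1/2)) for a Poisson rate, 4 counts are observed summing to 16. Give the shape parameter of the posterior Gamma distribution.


Conjugate update: Gamma(prior_shape + S, prior_rate + n).
Prior shape = 0.5, prior rate = 0.
Posterior shape = 0.5 + S = 0.5 + 16 = 16.5

16.5


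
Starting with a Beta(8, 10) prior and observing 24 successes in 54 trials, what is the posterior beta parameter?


Posterior beta = prior beta + failures
Failures = 54 - 24 = 30
beta_post = 10 + 30 = 40

40


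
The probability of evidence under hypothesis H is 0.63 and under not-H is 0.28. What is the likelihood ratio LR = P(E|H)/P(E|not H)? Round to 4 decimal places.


LR = 0.63 / 0.28
= 2.25

2.25


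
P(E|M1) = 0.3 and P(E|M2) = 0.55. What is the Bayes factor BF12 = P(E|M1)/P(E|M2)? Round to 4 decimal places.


Bayes factor BF12 = P(E|M1) / P(E|M2)
= 0.3 / 0.55
= 0.5455

0.5455


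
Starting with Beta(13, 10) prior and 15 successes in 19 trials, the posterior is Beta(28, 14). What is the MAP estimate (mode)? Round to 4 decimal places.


The mode of Beta(a, b) when a > 1 and b > 1 is (a-1)/(a+b-2)
= (28 - 1) / (28 + 14 - 2)
= 27 / 40
= 0.675

0.675


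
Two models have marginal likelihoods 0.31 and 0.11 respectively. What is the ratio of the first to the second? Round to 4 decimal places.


Evidence ratio = 0.31 / 0.11
= 2.8182

2.8182


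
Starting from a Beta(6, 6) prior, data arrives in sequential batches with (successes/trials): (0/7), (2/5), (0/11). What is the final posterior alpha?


In sequential Bayesian updating, we sum all successes.
Total successes = 2
Final alpha = 6 + 2 = 8

8


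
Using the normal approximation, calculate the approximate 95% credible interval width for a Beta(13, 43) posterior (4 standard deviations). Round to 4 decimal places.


Var(Beta) = 13*43/(56^2 * 57) = 0.0031
SD = 0.0559
Width ~ 4*SD = 0.2237

0.2237


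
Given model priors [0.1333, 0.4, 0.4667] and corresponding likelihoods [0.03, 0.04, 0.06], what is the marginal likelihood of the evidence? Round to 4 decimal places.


P(E) = sum_i P(M_i) P(E|M_i)
= 0.004 + 0.016 + 0.028
= 0.048

0.048


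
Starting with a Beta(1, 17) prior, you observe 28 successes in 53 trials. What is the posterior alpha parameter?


For a Beta-Binomial conjugate model:
Posterior alpha = prior alpha + number of successes
= 1 + 28 = 29

29


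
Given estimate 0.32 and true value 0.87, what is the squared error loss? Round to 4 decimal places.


Squared error = (estimate - true)^2
Difference = -0.55
Loss = -0.55^2 = 0.3025

0.3025


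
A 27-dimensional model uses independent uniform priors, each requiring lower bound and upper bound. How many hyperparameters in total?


Per parameter: 2 (lower bound and upper bound).
Total = 27 * 2 = 54

54


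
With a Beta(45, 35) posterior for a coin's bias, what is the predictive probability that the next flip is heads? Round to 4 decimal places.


The predictive probability equals the posterior mean.
P(next = heads) = alpha / (alpha + beta)
= 45 / 80 = 0.5625

0.5625


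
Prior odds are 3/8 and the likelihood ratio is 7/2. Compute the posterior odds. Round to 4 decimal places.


Posterior odds = prior odds * likelihood ratio
= (3/8) * (7/2)
= 21 / 16
= 1.3125

1.3125


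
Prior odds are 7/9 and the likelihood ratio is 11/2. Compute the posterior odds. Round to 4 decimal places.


Posterior odds = prior odds * likelihood ratio
= (7/9) * (11/2)
= 77 / 18
= 4.2778

4.2778


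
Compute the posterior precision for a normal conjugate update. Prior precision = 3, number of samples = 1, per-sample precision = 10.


tau_post = tau_0 + n * tau
= 3 + 1 * 10 = 13

13


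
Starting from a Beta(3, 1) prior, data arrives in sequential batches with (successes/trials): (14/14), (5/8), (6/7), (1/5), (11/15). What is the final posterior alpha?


In sequential Bayesian updating, we sum all successes.
Total successes = 37
Final alpha = 3 + 37 = 40

40


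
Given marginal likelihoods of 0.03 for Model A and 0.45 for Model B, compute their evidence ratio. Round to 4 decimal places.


Ratio = ML(A) / ML(B) = 0.03/0.45
= 0.0667

0.0667


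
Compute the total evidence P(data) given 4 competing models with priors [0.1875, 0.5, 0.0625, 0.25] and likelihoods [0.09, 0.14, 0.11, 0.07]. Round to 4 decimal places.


Marginal likelihood = sum P(model_i) * P(data|model_i)
Model 1: 0.1875 * 0.09 = 0.0169
Model 2: 0.5 * 0.14 = 0.07
Model 3: 0.0625 * 0.11 = 0.0069
Model 4: 0.25 * 0.07 = 0.0175
Total = 0.1113

0.1113


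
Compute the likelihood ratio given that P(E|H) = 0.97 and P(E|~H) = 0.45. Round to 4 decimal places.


LR = P(E|H) / P(E|~H)
= 0.97 / 0.45 = 2.1556

2.1556


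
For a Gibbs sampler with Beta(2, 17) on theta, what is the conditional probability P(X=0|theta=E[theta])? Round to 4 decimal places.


E[theta] = 2/(2+17) = 0.1053
P(X=0|theta) = 1 - theta = 0.8947

0.8947


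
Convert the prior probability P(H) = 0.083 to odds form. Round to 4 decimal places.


P(not H) = 1 - 0.083 = 0.917
Odds = 0.083 / 0.917 = 0.0905

0.0905


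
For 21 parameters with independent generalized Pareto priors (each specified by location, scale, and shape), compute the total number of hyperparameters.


A generalized Pareto prior has 3 hyperparameters per parameter.
Total = 21 * 3 = 63

63


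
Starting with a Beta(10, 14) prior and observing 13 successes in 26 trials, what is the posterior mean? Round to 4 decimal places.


Posterior parameters: alpha = 10 + 13 = 23
beta = 14 + 13 = 27
Posterior mean = alpha / (alpha + beta) = 23 / 50
= 0.46

0.46


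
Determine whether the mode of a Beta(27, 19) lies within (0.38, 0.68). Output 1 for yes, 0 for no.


First find the mode: (a-1)/(a+b-2) = 0.5909
Is 0.5909 in (0.38, 0.68)? 1

1


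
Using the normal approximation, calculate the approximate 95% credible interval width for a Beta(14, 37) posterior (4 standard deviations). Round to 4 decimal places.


Var(Beta) = 14*37/(51^2 * 52) = 0.0038
SD = 0.0619
Width ~ 4*SD = 0.2475

0.2475


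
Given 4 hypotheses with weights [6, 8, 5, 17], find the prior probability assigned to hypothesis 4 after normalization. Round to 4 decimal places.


To normalize, divide each weight by the sum of all weights.
Sum = 36
Prior(H4) = 17/36 = 0.4722

0.4722


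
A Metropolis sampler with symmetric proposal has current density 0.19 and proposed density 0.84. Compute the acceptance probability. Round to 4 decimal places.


For symmetric proposals, acceptance = min(1, pi(x*)/pi(x))
= min(1, 0.84/0.19)
= min(1, 4.4211) = 1.0

1.0


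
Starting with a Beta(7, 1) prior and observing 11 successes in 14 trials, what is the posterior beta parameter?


Posterior beta = prior beta + failures
Failures = 14 - 11 = 3
beta_post = 1 + 3 = 4

4


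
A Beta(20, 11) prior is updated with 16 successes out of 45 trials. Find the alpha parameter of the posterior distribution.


In the Beta-Binomial conjugate update:
alpha_post = alpha_prior + successes
= 20 + 16
= 36

36


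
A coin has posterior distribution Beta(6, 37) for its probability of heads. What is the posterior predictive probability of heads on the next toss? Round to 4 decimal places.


Posterior predictive = E[theta] = alpha/(alpha+beta)
= 6/43
= 0.1395

0.1395


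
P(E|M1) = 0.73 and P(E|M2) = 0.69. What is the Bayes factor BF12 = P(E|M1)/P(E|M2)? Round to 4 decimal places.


Bayes factor BF12 = P(E|M1) / P(E|M2)
= 0.73 / 0.69
= 1.058

1.058


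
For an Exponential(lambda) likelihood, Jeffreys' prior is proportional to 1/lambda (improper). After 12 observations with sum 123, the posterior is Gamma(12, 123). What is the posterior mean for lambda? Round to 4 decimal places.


Posterior = Gamma(n, sum_x) = Gamma(12, 123)
Posterior mean = shape/rate = 12/123
= 0.0976

0.0976


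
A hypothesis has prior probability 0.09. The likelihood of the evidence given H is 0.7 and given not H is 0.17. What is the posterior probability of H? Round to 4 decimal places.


Using Bayes' theorem:
P(E) = 0.09 * 0.7 + 0.91 * 0.17
P(E) = 0.2177
P(H|E) = (0.09 * 0.7) / 0.2177 = 0.2894

0.2894


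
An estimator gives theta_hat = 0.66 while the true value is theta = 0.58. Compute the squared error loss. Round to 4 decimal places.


The squared error loss is (theta_hat - theta)^2
= (0.66 - 0.58)^2
= (0.08)^2 = 0.0064

0.0064


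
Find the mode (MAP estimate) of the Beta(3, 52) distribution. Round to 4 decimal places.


For Beta(a,b) with a,b > 1:
Mode = (a-1)/(a+b-2) = (3-1)/(55-2)
= 2/53 = 0.0377

0.0377


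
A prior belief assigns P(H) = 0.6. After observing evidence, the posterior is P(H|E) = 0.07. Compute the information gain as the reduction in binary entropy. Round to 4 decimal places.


H(prior) = -0.6*log2(0.6) - 0.4*log2(0.4)
= 0.971
H(post) = -0.07*log2(0.07) - 0.93*log2(0.93)
= 0.3659
IG = 0.971 - 0.3659 = 0.605

0.605


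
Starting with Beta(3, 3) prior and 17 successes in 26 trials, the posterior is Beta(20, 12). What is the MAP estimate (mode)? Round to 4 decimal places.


The mode of Beta(a, b) when a > 1 and b > 1 is (a-1)/(a+b-2)
= (20 - 1) / (20 + 12 - 2)
= 19 / 30
= 0.6333

0.6333


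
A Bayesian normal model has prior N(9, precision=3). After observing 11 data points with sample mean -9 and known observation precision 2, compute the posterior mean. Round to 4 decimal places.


Posterior mean = (prior_precision * prior_mean + n * data_precision * data_mean) / (prior_precision + n * data_precision)
Numerator = 3*9 + 11*2*-9 = -171
Denominator = 3 + 11*2 = 25
Posterior mean = -6.84

-6.84


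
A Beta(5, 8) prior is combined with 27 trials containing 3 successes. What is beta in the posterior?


In conjugate updating:
beta_posterior = beta_prior + (n - k)
= 8 + (27 - 3)
= 8 + 24 = 32

32


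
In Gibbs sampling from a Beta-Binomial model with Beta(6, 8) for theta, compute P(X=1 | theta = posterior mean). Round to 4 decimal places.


Posterior mean = alpha/(alpha+beta) = 6/14 = 0.4286
P(X=1|theta=mean) = theta = 0.4286

0.4286


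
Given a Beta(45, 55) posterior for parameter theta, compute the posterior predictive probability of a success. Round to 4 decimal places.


For a Beta-Bernoulli model, the predictive probability is the mean:
P(success) = 45/(45+55) = 45/100 = 0.45

0.45


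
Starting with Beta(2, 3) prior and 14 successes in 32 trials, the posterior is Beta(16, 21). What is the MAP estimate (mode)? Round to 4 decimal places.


The mode of Beta(a, b) when a > 1 and b > 1 is (a-1)/(a+b-2)
= (16 - 1) / (16 + 21 - 2)
= 15 / 35
= 0.4286

0.4286


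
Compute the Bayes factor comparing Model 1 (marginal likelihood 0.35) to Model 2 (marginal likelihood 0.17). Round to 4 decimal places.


BF12 = marginal likelihood of M1 / marginal likelihood of M2
= 0.35/0.17
= 2.0588

2.0588


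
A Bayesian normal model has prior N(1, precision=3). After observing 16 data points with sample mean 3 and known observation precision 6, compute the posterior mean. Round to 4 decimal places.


Posterior mean = (prior_precision * prior_mean + n * data_precision * data_mean) / (prior_precision + n * data_precision)
Numerator = 3*1 + 16*6*3 = 291
Denominator = 3 + 16*6 = 99
Posterior mean = 2.9394

2.9394


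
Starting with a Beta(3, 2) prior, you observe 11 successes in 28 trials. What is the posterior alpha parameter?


For a Beta-Binomial conjugate model:
Posterior alpha = prior alpha + number of successes
= 3 + 11 = 14

14


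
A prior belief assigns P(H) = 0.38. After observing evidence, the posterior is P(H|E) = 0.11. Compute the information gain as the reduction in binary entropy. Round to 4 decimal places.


H(prior) = -0.38*log2(0.38) - 0.62*log2(0.62)
= 0.958
H(post) = -0.11*log2(0.11) - 0.89*log2(0.89)
= 0.4999
IG = 0.958 - 0.4999 = 0.4581

0.4581


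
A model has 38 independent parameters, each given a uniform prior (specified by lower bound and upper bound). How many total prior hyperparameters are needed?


Each uniform prior needs 2 hyperparameters (lower bound and upper bound).
Total = 2 * 38 = 76

76


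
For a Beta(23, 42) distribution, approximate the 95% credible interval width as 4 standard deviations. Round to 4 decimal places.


Variance of Beta(a,b) = ab / ((a+b)^2 * (a+b+1))
= 23*42 / ((65)^2 * 66)
= 0.0035
SD = sqrt(0.0035) = 0.0589
Width = 4 * SD = 0.2354

0.2354


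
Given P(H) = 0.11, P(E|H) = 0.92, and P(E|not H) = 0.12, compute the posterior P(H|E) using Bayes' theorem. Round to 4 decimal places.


By Bayes' theorem: P(H|E) = P(E|H)*P(H) / P(E)
P(E) = P(E|H)*P(H) + P(E|not H)*P(not H)
P(E) = 0.92*0.11 + 0.12*0.89 = 0.208
P(H|E) = 0.92*0.11 / 0.208 = 0.4865

0.4865


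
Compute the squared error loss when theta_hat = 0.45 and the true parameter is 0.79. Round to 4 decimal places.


L = (theta_hat - theta_true)^2
= (0.45 - 0.79)^2
= -0.34^2 = 0.1156

0.1156


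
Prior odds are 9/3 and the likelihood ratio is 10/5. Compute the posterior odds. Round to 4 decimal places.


Posterior odds = prior odds * likelihood ratio
= (9/3) * (10/5)
= 90 / 15
= 6.0

6.0


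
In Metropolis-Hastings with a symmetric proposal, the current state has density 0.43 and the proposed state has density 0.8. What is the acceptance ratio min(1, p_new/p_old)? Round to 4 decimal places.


Ratio = p_new / p_old = 0.8 / 0.43 = 1.8605
Acceptance = min(1, 1.8605) = 1.0

1.0


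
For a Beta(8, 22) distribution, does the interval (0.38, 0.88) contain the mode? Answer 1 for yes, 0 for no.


Mode of Beta(a,b) = (a-1)/(a+b-2)
= (8-1)/(8+22-2) = 0.25
Check: 0.38 <= 0.25 <= 0.88?
Result: 0

0


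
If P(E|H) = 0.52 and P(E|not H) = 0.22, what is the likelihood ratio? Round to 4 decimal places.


Likelihood ratio = P(E|H) / P(E|not H)
= 0.52 / 0.22
= 2.3636

2.3636


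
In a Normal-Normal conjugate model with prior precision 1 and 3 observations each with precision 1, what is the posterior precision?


Posterior precision = prior precision + n * observation precision
= 1 + 3 * 1
= 1 + 3 = 4

4


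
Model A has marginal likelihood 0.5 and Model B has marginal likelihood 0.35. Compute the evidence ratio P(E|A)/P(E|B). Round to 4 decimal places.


Evidence ratio = P(E|A) / P(E|B)
= 0.5 / 0.35
= 1.4286

1.4286


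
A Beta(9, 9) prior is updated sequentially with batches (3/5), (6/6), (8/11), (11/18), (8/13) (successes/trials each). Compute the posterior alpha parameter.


Sequential conjugate updating is equivalent to a single batch update.
Total successes across all batches = 36
alpha_posterior = alpha_prior + total_successes = 9 + 36
= 45

45


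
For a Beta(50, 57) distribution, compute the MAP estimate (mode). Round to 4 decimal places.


MAP = mode = (a-1)/(a+b-2)
= (50-1)/(50+57-2)
= 49/105 = 0.4667

0.4667


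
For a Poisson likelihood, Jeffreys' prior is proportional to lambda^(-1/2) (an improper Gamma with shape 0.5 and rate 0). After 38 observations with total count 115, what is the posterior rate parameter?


Jeffreys' prior for Poisson is proportional to lambda^(-1/2).
Posterior is Gamma(0.5 + S, 0 + n) = Gamma(0.5 + 115, 38).
Posterior rate = 0 + n = 38

38.0


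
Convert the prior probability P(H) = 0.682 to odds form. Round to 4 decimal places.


P(not H) = 1 - 0.682 = 0.318
Odds = 0.682 / 0.318 = 2.1447

2.1447


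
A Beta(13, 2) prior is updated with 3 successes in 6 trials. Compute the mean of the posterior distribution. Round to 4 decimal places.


After update: Beta(16, 5)
Mean = 16 / (16 + 5) = 16 / 21
= 0.7619

0.7619


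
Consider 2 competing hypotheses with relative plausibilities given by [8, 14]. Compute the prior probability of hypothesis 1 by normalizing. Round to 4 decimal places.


Sum of weights = 8 + 14 = 22
Normalized prior for H1 = 8 / 22
= 0.3636

0.3636


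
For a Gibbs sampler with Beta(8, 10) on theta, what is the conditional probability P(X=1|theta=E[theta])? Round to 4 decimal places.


E[theta] = 8/(8+10) = 0.4444
P(X=1|theta) = theta = 0.4444

0.4444


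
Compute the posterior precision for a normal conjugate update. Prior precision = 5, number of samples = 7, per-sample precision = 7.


tau_post = tau_0 + n * tau
= 5 + 7 * 7 = 54

54


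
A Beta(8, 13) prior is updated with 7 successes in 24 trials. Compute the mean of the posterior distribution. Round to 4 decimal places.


After update: Beta(15, 30)
Mean = 15 / (15 + 30) = 15 / 45
= 0.3333

0.3333


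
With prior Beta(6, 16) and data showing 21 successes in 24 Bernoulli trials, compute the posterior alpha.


Conjugate update: alpha_posterior = alpha_prior + k
= 6 + 21 = 27

27


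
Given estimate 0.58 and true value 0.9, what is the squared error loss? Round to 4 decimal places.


Squared error = (estimate - true)^2
Difference = -0.32
Loss = -0.32^2 = 0.1024

0.1024


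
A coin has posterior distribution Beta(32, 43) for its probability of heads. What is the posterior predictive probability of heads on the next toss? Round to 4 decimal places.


Posterior predictive = E[theta] = alpha/(alpha+beta)
= 32/75
= 0.4267

0.4267


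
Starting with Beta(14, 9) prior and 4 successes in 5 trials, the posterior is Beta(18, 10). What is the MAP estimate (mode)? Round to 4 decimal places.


The mode of Beta(a, b) when a > 1 and b > 1 is (a-1)/(a+b-2)
= (18 - 1) / (18 + 10 - 2)
= 17 / 26
= 0.6538

0.6538


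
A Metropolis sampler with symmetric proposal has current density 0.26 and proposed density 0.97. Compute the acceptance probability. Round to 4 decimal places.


For symmetric proposals, acceptance = min(1, pi(x*)/pi(x))
= min(1, 0.97/0.26)
= min(1, 3.7308) = 1.0

1.0


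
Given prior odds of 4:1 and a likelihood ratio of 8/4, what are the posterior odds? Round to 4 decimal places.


Posterior odds = prior odds * LR
Prior odds = 4/1 = 4.0
LR = 8/4 = 2.0
Posterior odds = 4.0 * 2.0 = 8.0

8.0


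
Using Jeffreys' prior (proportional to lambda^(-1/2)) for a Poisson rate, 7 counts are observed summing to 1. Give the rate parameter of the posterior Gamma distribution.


Conjugate update: Gamma(prior_shape + S, prior_rate + n).
Prior shape = 0.5, prior rate = 0.
Posterior rate = 0 + n = 7

7.0


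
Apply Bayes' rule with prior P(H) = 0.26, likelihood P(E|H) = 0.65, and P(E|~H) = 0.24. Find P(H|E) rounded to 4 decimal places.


Step 1: Compute marginal P(E) = P(E|H)P(H) + P(E|~H)P(~H)
= 0.65*0.26 + 0.24*0.74 = 0.3466
Step 2: P(H|E) = P(E|H)P(H)/P(E) = 0.169/0.3466
= 0.4876

0.4876


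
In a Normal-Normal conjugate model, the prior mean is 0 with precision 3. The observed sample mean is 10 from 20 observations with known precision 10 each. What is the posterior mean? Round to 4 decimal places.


Posterior precision = tau0 + n*tau = 3 + 20*10 = 203
Posterior mean = (tau0*mu0 + n*tau*xbar) / posterior_precision
= (3*0 + 20*10*10) / 203
= 2000 / 203 = 9.8522

9.8522


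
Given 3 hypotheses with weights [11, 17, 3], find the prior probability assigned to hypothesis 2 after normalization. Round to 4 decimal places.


To normalize, divide each weight by the sum of all weights.
Sum = 31
Prior(H2) = 17/31 = 0.5484

0.5484


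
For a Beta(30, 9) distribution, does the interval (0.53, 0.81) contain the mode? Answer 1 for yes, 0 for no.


Mode of Beta(a,b) = (a-1)/(a+b-2)
= (30-1)/(30+9-2) = 0.7838
Check: 0.53 <= 0.7838 <= 0.81?
Result: 1

1


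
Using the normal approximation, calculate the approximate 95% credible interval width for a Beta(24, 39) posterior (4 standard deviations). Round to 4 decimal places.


Var(Beta) = 24*39/(63^2 * 64) = 0.0037
SD = 0.0607
Width ~ 4*SD = 0.2428

0.2428


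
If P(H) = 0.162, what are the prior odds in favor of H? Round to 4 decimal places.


Prior odds = P(H) / (1 - P(H))
= 0.162 / 0.838
= 0.1933

0.1933


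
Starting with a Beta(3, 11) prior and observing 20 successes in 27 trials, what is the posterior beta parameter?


Posterior beta = prior beta + failures
Failures = 27 - 20 = 7
beta_post = 11 + 7 = 18

18


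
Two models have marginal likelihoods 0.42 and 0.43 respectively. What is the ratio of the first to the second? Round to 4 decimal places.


Evidence ratio = 0.42 / 0.43
= 0.9767

0.9767


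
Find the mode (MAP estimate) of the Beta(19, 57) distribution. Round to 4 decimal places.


For Beta(a,b) with a,b > 1:
Mode = (a-1)/(a+b-2) = (19-1)/(76-2)
= 18/74 = 0.2432

0.2432


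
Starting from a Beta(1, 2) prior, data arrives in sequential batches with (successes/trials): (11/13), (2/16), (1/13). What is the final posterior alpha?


In sequential Bayesian updating, we sum all successes.
Total successes = 14
Final alpha = 1 + 14 = 15

15


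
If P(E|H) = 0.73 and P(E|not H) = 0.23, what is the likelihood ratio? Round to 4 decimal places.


Likelihood ratio = P(E|H) / P(E|not H)
= 0.73 / 0.23
= 3.1739

3.1739


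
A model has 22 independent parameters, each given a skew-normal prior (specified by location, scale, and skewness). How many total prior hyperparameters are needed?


Each skew-normal prior needs 3 hyperparameters (location, scale, and skewness).
Total = 3 * 22 = 66

66


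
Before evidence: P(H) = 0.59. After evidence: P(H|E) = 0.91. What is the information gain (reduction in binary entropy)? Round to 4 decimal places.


Prior entropy = 0.9765
Posterior entropy = 0.4365
Information gain = 0.9765 - 0.4365 = 0.54

0.54


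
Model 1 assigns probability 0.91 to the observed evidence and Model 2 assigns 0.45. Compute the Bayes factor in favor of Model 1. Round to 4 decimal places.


BF = P(data|M1) / P(data|M2)
= 0.91 / 0.45 = 2.0222

2.0222


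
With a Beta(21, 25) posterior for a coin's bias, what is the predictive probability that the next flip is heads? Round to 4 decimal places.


The predictive probability equals the posterior mean.
P(next = heads) = alpha / (alpha + beta)
= 21 / 46 = 0.4565

0.4565


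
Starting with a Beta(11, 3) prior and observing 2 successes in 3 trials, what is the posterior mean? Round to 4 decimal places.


Posterior parameters: alpha = 11 + 2 = 13
beta = 3 + 1 = 4
Posterior mean = alpha / (alpha + beta) = 13 / 17
= 0.7647

0.7647


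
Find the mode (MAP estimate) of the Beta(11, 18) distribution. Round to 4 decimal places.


For Beta(a,b) with a,b > 1:
Mode = (a-1)/(a+b-2) = (11-1)/(29-2)
= 10/27 = 0.3704

0.3704


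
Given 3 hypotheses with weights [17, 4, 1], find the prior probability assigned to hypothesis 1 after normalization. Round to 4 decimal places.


To normalize, divide each weight by the sum of all weights.
Sum = 22
Prior(H1) = 17/22 = 0.7727

0.7727


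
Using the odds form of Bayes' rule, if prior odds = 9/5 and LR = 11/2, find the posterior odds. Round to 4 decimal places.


Bayes' rule in odds form: posterior odds = prior odds * LR
= (9 * 11) / (5 * 2)
= 99/10 = 9.9

9.9


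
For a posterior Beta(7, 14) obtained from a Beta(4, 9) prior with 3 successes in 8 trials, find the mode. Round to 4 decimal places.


Mode = (alpha - 1) / (alpha + beta - 2)
= 6 / 19
= 0.3158

0.3158


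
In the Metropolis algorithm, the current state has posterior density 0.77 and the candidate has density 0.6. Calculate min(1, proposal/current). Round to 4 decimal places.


Ratio = 0.6/0.77 = 0.7792
Acceptance probability = min(1, 0.7792)
= 0.7792

0.7792


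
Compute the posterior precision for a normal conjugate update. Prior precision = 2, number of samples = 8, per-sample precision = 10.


tau_post = tau_0 + n * tau
= 2 + 8 * 10 = 82

82


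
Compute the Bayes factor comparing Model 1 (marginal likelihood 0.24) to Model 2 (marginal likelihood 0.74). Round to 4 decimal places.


BF12 = marginal likelihood of M1 / marginal likelihood of M2
= 0.24/0.74
= 0.3243

0.3243


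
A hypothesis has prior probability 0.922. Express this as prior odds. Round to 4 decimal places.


Odds = P(H) / P(not H) = 0.922 / 0.078
= 11.8205

11.8205


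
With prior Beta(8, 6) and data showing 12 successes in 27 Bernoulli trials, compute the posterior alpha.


Conjugate update: alpha_posterior = alpha_prior + k
= 8 + 12 = 20

20


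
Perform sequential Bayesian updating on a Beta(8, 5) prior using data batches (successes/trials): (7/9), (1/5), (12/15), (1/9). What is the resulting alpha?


Accumulate successes: 21
Posterior alpha = prior alpha + sum of successes
= 8 + 21 = 29

29


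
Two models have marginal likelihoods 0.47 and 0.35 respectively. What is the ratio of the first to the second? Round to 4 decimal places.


Evidence ratio = 0.47 / 0.35
= 1.3429

1.3429


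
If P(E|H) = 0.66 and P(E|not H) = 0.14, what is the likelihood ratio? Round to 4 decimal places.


Likelihood ratio = P(E|H) / P(E|not H)
= 0.66 / 0.14
= 4.7143

4.7143


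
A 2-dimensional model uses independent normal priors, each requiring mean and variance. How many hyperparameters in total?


Per parameter: 2 (mean and variance).
Total = 2 * 2 = 4

4


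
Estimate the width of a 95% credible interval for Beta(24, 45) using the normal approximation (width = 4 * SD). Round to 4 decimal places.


For Beta(a,b): Var = ab/((a+b)^2(a+b+1))
Var = 0.0032, SD = 0.0569
Approximate 95% CI width = 4 * 0.0569 = 0.2277

0.2277


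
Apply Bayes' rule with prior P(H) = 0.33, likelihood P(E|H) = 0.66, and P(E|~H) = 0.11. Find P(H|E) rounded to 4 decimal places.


Step 1: Compute marginal P(E) = P(E|H)P(H) + P(E|~H)P(~H)
= 0.66*0.33 + 0.11*0.67 = 0.2915
Step 2: P(H|E) = P(E|H)P(H)/P(E) = 0.2178/0.2915
= 0.7472

0.7472


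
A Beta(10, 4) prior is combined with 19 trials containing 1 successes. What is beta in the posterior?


In conjugate updating:
beta_posterior = beta_prior + (n - k)
= 4 + (19 - 1)
= 4 + 18 = 22

22


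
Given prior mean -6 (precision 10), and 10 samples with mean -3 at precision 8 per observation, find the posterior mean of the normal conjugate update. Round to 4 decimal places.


The posterior mean is a precision-weighted average of prior and data.
Post. prec. = 10 + 80 = 90
Post. mean = (-60 + -240)/90 = -300/90 = -3.3333

-3.3333


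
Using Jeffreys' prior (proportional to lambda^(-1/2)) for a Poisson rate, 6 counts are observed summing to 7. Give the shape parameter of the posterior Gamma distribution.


Conjugate update: Gamma(prior_shape + S, prior_rate + n).
Prior shape = 0.5, prior rate = 0.
Posterior shape = 0.5 + S = 0.5 + 7 = 7.5

7.5


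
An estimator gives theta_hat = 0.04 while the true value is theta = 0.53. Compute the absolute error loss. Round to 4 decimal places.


The absolute error loss is |theta_hat - theta|
= |0.04 - 0.53|
= 0.49

0.49


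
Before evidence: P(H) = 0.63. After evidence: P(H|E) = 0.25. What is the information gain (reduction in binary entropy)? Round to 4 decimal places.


Prior entropy = 0.9507
Posterior entropy = 0.8113
Information gain = 0.9507 - 0.8113 = 0.1394

0.1394


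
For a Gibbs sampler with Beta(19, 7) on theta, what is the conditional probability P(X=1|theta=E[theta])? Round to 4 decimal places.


E[theta] = 19/(19+7) = 0.7308
P(X=1|theta) = theta = 0.7308

0.7308


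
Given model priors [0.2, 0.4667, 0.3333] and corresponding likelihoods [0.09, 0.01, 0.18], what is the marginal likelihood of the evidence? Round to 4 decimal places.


P(E) = sum_i P(M_i) P(E|M_i)
= 0.018 + 0.0047 + 0.06
= 0.0827

0.0827


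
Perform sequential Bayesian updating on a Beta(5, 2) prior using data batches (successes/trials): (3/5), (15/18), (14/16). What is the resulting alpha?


Accumulate successes: 32
Posterior alpha = prior alpha + sum of successes
= 5 + 32 = 37

37


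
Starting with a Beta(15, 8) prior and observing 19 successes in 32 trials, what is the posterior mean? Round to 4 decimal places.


Posterior parameters: alpha = 15 + 19 = 34
beta = 8 + 13 = 21
Posterior mean = alpha / (alpha + beta) = 34 / 55
= 0.6182

0.6182


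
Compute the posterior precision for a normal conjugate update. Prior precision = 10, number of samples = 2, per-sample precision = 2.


tau_post = tau_0 + n * tau
= 10 + 2 * 2 = 14

14


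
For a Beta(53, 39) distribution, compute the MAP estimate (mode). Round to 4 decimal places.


MAP = mode = (a-1)/(a+b-2)
= (53-1)/(53+39-2)
= 52/90 = 0.5778

0.5778


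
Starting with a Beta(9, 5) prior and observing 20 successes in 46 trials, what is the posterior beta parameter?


Posterior beta = prior beta + failures
Failures = 46 - 20 = 26
beta_post = 5 + 26 = 31

31


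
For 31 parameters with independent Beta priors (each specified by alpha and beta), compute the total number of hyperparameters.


A Beta prior has 2 hyperparameters per parameter.
Total = 31 * 2 = 62

62


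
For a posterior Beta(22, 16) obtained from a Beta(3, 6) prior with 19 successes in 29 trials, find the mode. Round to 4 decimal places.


Mode = (alpha - 1) / (alpha + beta - 2)
= 21 / 36
= 0.5833

0.5833


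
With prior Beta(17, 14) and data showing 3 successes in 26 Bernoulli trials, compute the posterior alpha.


Conjugate update: alpha_posterior = alpha_prior + k
= 17 + 3 = 20

20


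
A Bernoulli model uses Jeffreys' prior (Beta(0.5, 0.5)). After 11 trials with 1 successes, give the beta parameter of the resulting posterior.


Posterior = Beta(prior_alpha + successes, prior_beta + failures)
= Beta(0.5 + 1, 0.5 + 10)
Posterior beta = 0.5 + (n - k) = 0.5 + 10 = 10.5

10.5


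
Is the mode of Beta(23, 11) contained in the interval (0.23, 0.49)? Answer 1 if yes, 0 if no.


Mode = (a-1)/(a+b-2) = 22/32 = 0.6875
Interval: (0.23, 0.49)
Contains mode? 0

0


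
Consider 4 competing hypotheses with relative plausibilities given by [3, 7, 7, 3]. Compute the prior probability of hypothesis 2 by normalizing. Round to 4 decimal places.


Sum of weights = 3 + 7 + 7 + 3 = 20
Normalized prior for H2 = 7 / 20
= 0.35

0.35


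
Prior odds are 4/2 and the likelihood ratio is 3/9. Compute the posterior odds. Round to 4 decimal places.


Posterior odds = prior odds * likelihood ratio
= (4/2) * (3/9)
= 12 / 18
= 0.6667

0.6667


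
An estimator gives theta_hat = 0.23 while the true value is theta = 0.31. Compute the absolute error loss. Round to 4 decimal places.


The absolute error loss is |theta_hat - theta|
= |0.23 - 0.31|
= 0.08

0.08


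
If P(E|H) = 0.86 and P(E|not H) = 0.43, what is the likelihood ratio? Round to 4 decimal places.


Likelihood ratio = P(E|H) / P(E|not H)
= 0.86 / 0.43
= 2.0

2.0


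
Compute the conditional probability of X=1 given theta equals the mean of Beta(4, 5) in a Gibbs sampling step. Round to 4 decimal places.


Mean of Beta(4, 5) = 0.4444
P(X=1 | theta=0.4444) = 0.4444

0.4444


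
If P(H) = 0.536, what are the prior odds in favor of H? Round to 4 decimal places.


Prior odds = P(H) / (1 - P(H))
= 0.536 / 0.464
= 1.1552

1.1552


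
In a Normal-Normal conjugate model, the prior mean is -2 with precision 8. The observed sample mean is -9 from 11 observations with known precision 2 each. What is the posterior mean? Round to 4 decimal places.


Posterior precision = tau0 + n*tau = 8 + 11*2 = 30
Posterior mean = (tau0*mu0 + n*tau*xbar) / posterior_precision
= (8*-2 + 11*2*-9) / 30
= -214 / 30 = -7.1333

-7.1333


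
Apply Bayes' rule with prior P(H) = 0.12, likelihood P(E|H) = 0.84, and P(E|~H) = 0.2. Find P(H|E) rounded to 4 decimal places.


Step 1: Compute marginal P(E) = P(E|H)P(H) + P(E|~H)P(~H)
= 0.84*0.12 + 0.2*0.88 = 0.2768
Step 2: P(H|E) = P(E|H)P(H)/P(E) = 0.1008/0.2768
= 0.3642

0.3642


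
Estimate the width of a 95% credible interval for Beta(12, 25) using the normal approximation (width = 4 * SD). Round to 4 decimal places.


For Beta(a,b): Var = ab/((a+b)^2(a+b+1))
Var = 0.0058, SD = 0.0759
Approximate 95% CI width = 4 * 0.0759 = 0.3038

0.3038


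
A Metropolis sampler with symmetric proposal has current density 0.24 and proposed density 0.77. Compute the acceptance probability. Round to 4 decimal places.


For symmetric proposals, acceptance = min(1, pi(x*)/pi(x))
= min(1, 0.77/0.24)
= min(1, 3.2083) = 1.0

1.0


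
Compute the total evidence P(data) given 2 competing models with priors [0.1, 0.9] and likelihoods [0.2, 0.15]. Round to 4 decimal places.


Marginal likelihood = sum P(model_i) * P(data|model_i)
Model 1: 0.1 * 0.2 = 0.02
Model 2: 0.9 * 0.15 = 0.135
Total = 0.155

0.155


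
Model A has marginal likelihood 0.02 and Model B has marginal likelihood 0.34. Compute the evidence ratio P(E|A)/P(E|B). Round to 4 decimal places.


Evidence ratio = P(E|A) / P(E|B)
= 0.02 / 0.34
= 0.0588

0.0588


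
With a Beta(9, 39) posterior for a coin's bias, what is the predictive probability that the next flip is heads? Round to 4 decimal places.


The predictive probability equals the posterior mean.
P(next = heads) = alpha / (alpha + beta)
= 9 / 48 = 0.1875

0.1875


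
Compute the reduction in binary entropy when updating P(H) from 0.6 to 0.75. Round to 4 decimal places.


H_before = -p*log2(p) - (1-p)*log2(1-p) for p=0.6: 0.971
H_after for p=0.75: 0.8113
Reduction = 0.971 - 0.8113 = 0.1597

0.1597


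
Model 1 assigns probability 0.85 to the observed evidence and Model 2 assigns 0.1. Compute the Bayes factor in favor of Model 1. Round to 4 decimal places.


BF = P(data|M1) / P(data|M2)
= 0.85 / 0.1 = 8.5

8.5


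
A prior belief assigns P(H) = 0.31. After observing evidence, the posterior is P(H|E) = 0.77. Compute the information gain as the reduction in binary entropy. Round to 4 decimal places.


H(prior) = -0.31*log2(0.31) - 0.69*log2(0.69)
= 0.8932
H(post) = -0.77*log2(0.77) - 0.23*log2(0.23)
= 0.778
IG = 0.8932 - 0.778 = 0.1152

0.1152


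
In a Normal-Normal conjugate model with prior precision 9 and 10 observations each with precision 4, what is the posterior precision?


Posterior precision = prior precision + n * observation precision
= 9 + 10 * 4
= 9 + 40 = 49

49


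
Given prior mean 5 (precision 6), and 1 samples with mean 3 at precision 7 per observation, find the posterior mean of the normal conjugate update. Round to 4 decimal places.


The posterior mean is a precision-weighted average of prior and data.
Post. prec. = 6 + 7 = 13
Post. mean = (30 + 21)/13 = 51/13 = 3.9231

3.9231


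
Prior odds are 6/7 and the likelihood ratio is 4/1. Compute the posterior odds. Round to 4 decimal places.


Posterior odds = prior odds * likelihood ratio
= (6/7) * (4/1)
= 24 / 7
= 3.4286

3.4286


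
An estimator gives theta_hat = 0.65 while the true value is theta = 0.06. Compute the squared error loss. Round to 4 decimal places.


The squared error loss is (theta_hat - theta)^2
= (0.65 - 0.06)^2
= (0.59)^2 = 0.3481

0.3481
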